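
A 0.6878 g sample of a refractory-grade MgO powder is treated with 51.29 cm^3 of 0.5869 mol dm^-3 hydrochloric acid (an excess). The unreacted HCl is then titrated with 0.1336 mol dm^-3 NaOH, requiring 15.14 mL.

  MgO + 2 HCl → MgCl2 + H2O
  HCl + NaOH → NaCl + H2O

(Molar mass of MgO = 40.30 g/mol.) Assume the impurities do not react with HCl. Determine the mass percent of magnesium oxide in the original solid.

n(HCl) added = 0.05129 × 0.5869 = 0.03010 mol
n(NaOH) used in back-titration = 0.01514 × 0.1336 = 2.023 × 10^-3 mol
n(HCl) left over = 2.023 × 10^-3 mol (1:1 ratio)
n(HCl) consumed by analyte = 0.03010 − 2.023 × 10^-3 = 0.02808 mol
From the 1:2 ratio, n(MgO) = 1/2 × 0.02808 = 0.01404 mol
mass of MgO = 0.01404 × 40.30 = 0.5658 g
% MgO = 0.5658 / 0.6878 × 100 = 82.26 %

82.26 %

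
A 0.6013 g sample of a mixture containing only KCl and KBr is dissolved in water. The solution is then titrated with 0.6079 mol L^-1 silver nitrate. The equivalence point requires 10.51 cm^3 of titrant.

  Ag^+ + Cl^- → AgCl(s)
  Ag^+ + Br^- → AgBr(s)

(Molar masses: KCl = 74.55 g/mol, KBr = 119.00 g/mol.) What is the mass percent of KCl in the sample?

44.35 %

n(AgNO3) = 0.01051 × 0.6079 = 6.389 × 10^-3 mol
Let x = n(KCl), y = n(KBr).
Titrant: 1x + 1y = 6.389 × 10^-3;  mass: 74.55x + 119.00y = 0.6013
Solving, x = 3.577 × 10^-3 mol, y = 2.812 × 10^-3 mol
mass of KCl = 3.577 × 10^-3 × 74.55 = 0.2667 g
% KCl = 0.2667 / 0.6013 × 100 = 44.35 %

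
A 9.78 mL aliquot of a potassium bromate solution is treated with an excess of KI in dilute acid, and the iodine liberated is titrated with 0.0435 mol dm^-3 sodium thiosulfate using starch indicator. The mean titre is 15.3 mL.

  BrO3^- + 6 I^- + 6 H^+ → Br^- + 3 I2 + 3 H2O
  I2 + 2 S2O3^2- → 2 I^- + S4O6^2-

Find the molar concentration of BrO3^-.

n(S2O3^2-) = 0.0153 × 0.0435 = 6.66 × 10^-4 mol
n(I2) = n(S2O3^2-)/2 = 3.33 × 10^-4 mol
From the 1:3 ratio, n(BrO3^-) in the aliquot = 1/3 × 3.33 × 10^-4 = 1.11 × 10^-4 mol
[BrO3^-] = 1.11 × 10^-4 / 0.00978 = 0.0113 mol/L

0.0113 mol/L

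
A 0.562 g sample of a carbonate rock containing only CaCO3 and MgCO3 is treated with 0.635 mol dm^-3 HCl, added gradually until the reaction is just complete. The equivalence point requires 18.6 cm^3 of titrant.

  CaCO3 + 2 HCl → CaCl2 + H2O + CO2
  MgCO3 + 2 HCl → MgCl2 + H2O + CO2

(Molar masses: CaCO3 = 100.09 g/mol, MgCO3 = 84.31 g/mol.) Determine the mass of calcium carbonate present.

0.407 g

n(HCl) = 0.0186 × 0.635 = 0.0118 mol
Let x = n(CaCO3), y = n(MgCO3).
Titrant: 2x + 2y = 0.0118;  mass: 100.09x + 84.31y = 0.562
Solving, x = 4.06 × 10^-3 mol, y = 1.84 × 10^-3 mol
mass of CaCO3 = 4.06 × 10^-3 × 100.09 = 0.407 g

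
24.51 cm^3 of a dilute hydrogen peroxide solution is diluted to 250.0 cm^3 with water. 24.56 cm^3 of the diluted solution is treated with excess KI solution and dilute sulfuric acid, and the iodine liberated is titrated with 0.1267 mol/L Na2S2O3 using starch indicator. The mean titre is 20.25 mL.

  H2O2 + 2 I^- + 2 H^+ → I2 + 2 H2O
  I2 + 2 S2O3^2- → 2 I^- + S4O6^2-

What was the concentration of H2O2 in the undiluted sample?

n(S2O3^2-) = 0.02025 × 0.1267 = 2.566 × 10^-3 mol
n(I2) = n(S2O3^2-)/2 = 1.283 × 10^-3 mol
n(H2O2) in the aliquot = 1.283 × 10^-3 mol (1:1 ratio)
[H2O2]_dilute = 1.283 × 10^-3 / 0.02456 = 0.05223 mol/L
[H2O2]_original = 0.05223 × 250.0/24.51 = 0.5328 mol/L

0.5328 mol/L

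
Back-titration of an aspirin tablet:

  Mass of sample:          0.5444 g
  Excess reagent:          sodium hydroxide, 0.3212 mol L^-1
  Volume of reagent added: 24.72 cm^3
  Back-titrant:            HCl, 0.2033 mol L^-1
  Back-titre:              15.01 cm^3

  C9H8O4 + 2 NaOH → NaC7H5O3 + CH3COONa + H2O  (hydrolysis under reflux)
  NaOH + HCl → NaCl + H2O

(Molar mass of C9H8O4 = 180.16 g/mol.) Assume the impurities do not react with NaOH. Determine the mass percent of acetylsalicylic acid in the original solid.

80.89 %

n(NaOH) added = 0.02472 × 0.3212 = 7.940 × 10^-3 mol
n(HCl) used in back-titration = 0.01501 × 0.2033 = 3.052 × 10^-3 mol
n(NaOH) left over = 3.052 × 10^-3 mol (1:1 ratio)
n(NaOH) consumed by analyte = 7.940 × 10^-3 − 3.052 × 10^-3 = 4.889 × 10^-3 mol
From the 1:2 ratio, n(C9H8O4) = 1/2 × 4.889 × 10^-3 = 2.444 × 10^-3 mol
mass of C9H8O4 = 2.444 × 10^-3 × 180.16 = 0.4404 g
% C9H8O4 = 0.4404 / 0.5444 × 100 = 80.89 %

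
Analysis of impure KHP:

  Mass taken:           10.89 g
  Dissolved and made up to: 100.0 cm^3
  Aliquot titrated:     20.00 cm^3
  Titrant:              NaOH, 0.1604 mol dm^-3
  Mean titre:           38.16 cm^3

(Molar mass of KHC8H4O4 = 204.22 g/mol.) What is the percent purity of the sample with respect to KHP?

57.39 %

KHC8H4O4 + NaOH → KNaC8H4O4 + H2O
n(NaOH) per titration = 0.03816 × 0.1604 = 6.121 × 10^-3 mol
n(KHC8H4O4) in each aliquot = 6.121 × 10^-3 mol (1:1 ratio)
n(KHC8H4O4) in the whole flask = 6.121 × 10^-3 × 100.0/20.00 = 0.03060 mol
mass of KHC8H4O4 = 0.03060 × 204.22 = 6.250 g
% KHC8H4O4 = 6.250 / 10.89 × 100 = 57.39 %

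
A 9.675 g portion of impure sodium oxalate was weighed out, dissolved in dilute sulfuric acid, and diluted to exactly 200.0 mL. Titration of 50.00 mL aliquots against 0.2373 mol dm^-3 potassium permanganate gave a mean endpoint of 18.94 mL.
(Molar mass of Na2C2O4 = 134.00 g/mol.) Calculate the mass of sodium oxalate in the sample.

2 MnO4^- + 5 C2O4^2- + 16 H^+ → 2 Mn^2+ + 10 CO2 + 8 H2O
n(KMnO4) per titration = 0.01894 × 0.2373 = 4.494 × 10^-3 mol
From the 5:2 ratio, n(Na2C2O4) in each aliquot = 5/2 × 4.494 × 10^-3 = 0.01124 mol
n(Na2C2O4) in the whole flask = 0.01124 × 200.0/50.00 = 0.04494 mol
mass of Na2C2O4 = 0.04494 × 134.00 = 6.023 g

6.023 g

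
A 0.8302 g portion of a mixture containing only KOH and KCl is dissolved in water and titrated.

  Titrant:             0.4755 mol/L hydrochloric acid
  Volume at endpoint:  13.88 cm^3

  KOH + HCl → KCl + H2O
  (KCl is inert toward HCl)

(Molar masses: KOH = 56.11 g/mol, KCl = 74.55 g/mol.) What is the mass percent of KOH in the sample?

n(HCl) = 0.01388 × 0.4755 = 6.600 × 10^-3 mol
Let x = n(KOH), y = n(KCl).
Titrant: 1x = 6.600 × 10^-3;  mass: 56.11x + 74.55y = 0.8302
Solving, x = 6.600 × 10^-3 mol, y = 6.169 × 10^-3 mol
mass of KOH = 6.600 × 10^-3 × 56.11 = 0.3703 g
% KOH = 0.3703 / 0.8302 × 100 = 44.61 %

44.61 %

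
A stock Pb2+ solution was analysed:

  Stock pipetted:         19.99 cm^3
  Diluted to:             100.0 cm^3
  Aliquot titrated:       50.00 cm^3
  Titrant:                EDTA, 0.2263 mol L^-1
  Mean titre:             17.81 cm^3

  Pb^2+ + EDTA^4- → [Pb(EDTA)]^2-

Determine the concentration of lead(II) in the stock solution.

n(EDTA) = 0.01781 × 0.2263 = 4.030 × 10^-3 mol
n(Pb2+) in the aliquot = 4.030 × 10^-3 mol (1:1 ratio)
[Pb2+]_dilute = 4.030 × 10^-3 / 0.05000 = 0.08061 mol/L
Dilution factor = 100.0 / 19.99 = 5.003
[Pb2+]_stock = 0.08061 × 5.003 = 0.4032 mol/L

0.4032 mol/L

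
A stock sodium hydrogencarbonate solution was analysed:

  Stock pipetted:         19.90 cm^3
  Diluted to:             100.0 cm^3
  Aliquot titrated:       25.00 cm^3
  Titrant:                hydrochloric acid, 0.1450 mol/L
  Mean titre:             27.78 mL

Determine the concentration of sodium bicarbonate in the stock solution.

0.8097 mol/L

NaHCO3 + HCl → NaCl + H2O + CO2
n(HCl) = 0.02778 × 0.1450 = 4.028 × 10^-3 mol
n(NaHCO3) in the aliquot = 4.028 × 10^-3 mol (1:1 ratio)
[NaHCO3]_dilute = 4.028 × 10^-3 / 0.02500 = 0.1611 mol/L
Dilution factor = 100.0 / 19.90 = 5.025
[NaHCO3]_stock = 0.1611 × 5.025 = 0.8097 mol/L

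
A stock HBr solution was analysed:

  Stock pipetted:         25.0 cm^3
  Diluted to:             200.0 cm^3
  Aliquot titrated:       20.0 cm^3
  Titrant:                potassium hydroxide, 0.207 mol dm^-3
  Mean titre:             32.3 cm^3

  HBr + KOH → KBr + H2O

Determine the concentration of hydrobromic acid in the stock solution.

2.67 mol/L

n(KOH) = 0.0323 × 0.207 = 6.69 × 10^-3 mol
n(HBr) in the aliquot = 6.69 × 10^-3 mol (1:1 ratio)
[HBr]_dilute = 6.69 × 10^-3 / 0.0200 = 0.334 mol/L
Dilution factor = 200.0 / 25.0 = 8.000
[HBr]_stock = 0.334 × 8.000 = 2.67 mol/L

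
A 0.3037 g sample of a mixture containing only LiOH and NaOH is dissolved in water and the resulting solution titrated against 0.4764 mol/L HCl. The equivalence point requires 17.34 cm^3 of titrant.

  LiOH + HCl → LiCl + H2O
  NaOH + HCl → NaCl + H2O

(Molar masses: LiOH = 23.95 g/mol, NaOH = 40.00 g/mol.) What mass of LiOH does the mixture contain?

0.03989 g

n(HCl) = 0.01734 × 0.4764 = 8.261 × 10^-3 mol
Let x = n(LiOH), y = n(NaOH).
Titrant: 1x + 1y = 8.261 × 10^-3;  mass: 23.95x + 40.00y = 0.3037
Solving, x = 1.665 × 10^-3 mol, y = 6.595 × 10^-3 mol
mass of LiOH = 1.665 × 10^-3 × 23.95 = 0.03989 g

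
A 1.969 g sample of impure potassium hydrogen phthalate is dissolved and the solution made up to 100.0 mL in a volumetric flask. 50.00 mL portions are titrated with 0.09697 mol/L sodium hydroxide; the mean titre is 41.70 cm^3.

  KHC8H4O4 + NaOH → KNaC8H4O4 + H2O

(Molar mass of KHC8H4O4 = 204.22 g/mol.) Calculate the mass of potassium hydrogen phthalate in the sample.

n(NaOH) per titration = 0.04170 × 0.09697 = 4.044 × 10^-3 mol
n(KHC8H4O4) in each aliquot = 4.044 × 10^-3 mol (1:1 ratio)
n(KHC8H4O4) in the whole flask = 4.044 × 10^-3 × 100.0/50.00 = 8.087 × 10^-3 mol
mass of KHC8H4O4 = 8.087 × 10^-3 × 204.22 = 1.652 g

1.652 g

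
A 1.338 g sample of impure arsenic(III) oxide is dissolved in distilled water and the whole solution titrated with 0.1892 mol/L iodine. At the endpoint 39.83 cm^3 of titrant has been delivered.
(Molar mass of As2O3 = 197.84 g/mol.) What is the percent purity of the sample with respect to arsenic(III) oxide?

55.71 %

As2O3 + 2 I2 + 2 H2O → As2O5 + 4 HI
n(I2) = 0.03983 L × 0.1892 mol/L = 7.536 × 10^-3 mol
From the 1:2 ratio, n(As2O3) = 1/2 × 7.536 × 10^-3 = 3.768 × 10^-3 mol
mass of As2O3 = 3.768 × 10^-3 × 197.84 g/mol = 0.7454 g
% As2O3 = 0.7454 / 1.338 × 100 = 55.71 %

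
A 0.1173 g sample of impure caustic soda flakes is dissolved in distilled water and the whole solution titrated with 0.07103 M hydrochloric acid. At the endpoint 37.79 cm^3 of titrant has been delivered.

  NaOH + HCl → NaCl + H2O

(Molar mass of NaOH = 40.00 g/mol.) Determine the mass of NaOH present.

0.1074 g

n(HCl) = 0.03779 L × 0.07103 mol/L = 2.684 × 10^-3 mol
n(NaOH) = 2.684 × 10^-3 mol (1:1 ratio)
mass of NaOH = 2.684 × 10^-3 × 40.00 g/mol = 0.1074 g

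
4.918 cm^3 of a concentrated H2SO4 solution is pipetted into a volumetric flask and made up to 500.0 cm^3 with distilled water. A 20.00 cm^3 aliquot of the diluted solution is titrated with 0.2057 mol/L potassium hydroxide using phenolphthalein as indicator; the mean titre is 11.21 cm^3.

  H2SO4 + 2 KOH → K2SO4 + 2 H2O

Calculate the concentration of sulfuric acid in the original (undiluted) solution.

5.861 mol/L

n(KOH) = 0.01121 × 0.2057 = 2.306 × 10^-3 mol
From the 1:2 ratio, n(H2SO4) in the aliquot = 1/2 × 2.306 × 10^-3 = 1.153 × 10^-3 mol
[H2SO4]_dilute = 1.153 × 10^-3 / 0.02000 = 0.05765 mol/L
Dilution factor = 500.0 / 4.918 = 101.7
[H2SO4]_stock = 0.05765 × 101.7 = 5.861 mol/L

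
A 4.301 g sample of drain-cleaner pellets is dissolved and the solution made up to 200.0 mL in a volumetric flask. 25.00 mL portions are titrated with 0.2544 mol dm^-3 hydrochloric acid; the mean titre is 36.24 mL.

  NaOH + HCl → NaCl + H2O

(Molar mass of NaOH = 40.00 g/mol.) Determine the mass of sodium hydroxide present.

n(HCl) per titration = 0.03624 × 0.2544 = 9.219 × 10^-3 mol
n(NaOH) in each aliquot = 9.219 × 10^-3 mol (1:1 ratio)
n(NaOH) in the whole flask = 9.219 × 10^-3 × 200.0/25.00 = 0.07376 mol
mass of NaOH = 0.07376 × 40.00 = 2.950 g

2.950 g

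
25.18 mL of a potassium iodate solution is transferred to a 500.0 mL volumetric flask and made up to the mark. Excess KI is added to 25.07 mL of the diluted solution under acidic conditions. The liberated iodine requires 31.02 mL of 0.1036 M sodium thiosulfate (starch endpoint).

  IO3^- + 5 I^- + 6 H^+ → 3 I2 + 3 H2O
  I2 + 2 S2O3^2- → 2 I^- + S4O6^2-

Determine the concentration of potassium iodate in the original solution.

0.4242 M

n(S2O3^2-) = 0.03102 × 0.1036 = 3.214 × 10^-3 mol
n(I2) = n(S2O3^2-)/2 = 1.607 × 10^-3 mol
From the 1:3 ratio, n(IO3^-) in the aliquot = 1/3 × 1.607 × 10^-3 = 5.356 × 10^-4 mol
[IO3^-]_dilute = 5.356 × 10^-4 / 0.02507 = 0.02136 mol/L
[IO3^-]_original = 0.02136 × 500.0/25.18 = 0.4242 mol/L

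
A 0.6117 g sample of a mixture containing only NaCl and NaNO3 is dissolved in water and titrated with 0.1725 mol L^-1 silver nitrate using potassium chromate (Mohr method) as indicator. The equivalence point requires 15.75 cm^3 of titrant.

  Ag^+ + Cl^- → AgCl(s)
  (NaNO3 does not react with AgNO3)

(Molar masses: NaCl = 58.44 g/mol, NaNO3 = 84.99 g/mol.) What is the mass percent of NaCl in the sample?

n(AgNO3) = 0.01575 × 0.1725 = 2.717 × 10^-3 mol
Let x = n(NaCl), y = n(NaNO3).
Titrant: 1x = 2.717 × 10^-3;  mass: 58.44x + 84.99y = 0.6117
Solving, x = 2.717 × 10^-3 mol, y = 5.329 × 10^-3 mol
mass of NaCl = 2.717 × 10^-3 × 58.44 = 0.1588 g
% NaCl = 0.1588 / 0.6117 × 100 = 25.96 %

25.96 %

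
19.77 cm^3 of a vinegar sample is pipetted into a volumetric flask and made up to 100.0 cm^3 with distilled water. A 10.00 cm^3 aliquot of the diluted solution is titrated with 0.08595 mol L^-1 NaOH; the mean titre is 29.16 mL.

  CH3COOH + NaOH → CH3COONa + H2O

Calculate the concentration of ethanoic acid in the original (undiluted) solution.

1.268 mol/L

n(NaOH) = 0.02916 × 0.08595 = 2.506 × 10^-3 mol
n(CH3COOH) in the aliquot = 2.506 × 10^-3 mol (1:1 ratio)
[CH3COOH]_dilute = 2.506 × 10^-3 / 0.01000 = 0.2506 mol/L
Dilution factor = 100.0 / 19.77 = 5.058
[CH3COOH]_stock = 0.2506 × 5.058 = 1.268 mol/L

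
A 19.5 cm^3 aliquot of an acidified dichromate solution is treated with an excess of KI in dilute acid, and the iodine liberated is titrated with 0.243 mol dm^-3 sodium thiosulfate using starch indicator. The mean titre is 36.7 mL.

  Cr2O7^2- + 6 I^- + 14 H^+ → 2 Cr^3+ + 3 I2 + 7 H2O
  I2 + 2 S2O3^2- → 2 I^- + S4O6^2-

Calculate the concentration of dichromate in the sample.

0.0762 mol/L

n(S2O3^2-) = 0.0367 × 0.243 = 8.92 × 10^-3 mol
n(I2) = n(S2O3^2-)/2 = 4.46 × 10^-3 mol
From the 1:3 ratio, n(Cr2O7^2-) in the aliquot = 1/3 × 4.46 × 10^-3 = 1.49 × 10^-3 mol
[Cr2O7^2-] = 1.49 × 10^-3 / 0.0195 = 0.0762 mol/L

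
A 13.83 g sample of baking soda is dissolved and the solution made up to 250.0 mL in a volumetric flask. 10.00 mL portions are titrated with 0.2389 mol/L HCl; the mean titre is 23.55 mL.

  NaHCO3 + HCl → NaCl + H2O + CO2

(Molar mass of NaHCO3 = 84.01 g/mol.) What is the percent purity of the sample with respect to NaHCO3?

85.44 %

n(HCl) per titration = 0.02355 × 0.2389 = 5.626 × 10^-3 mol
n(NaHCO3) in each aliquot = 5.626 × 10^-3 mol (1:1 ratio)
n(NaHCO3) in the whole flask = 5.626 × 10^-3 × 250.0/10.00 = 0.1407 mol
mass of NaHCO3 = 0.1407 × 84.01 = 11.82 g
% NaHCO3 = 11.82 / 13.83 × 100 = 85.44 %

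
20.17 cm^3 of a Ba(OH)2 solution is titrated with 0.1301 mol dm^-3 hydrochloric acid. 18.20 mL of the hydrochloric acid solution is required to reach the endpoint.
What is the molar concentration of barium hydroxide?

0.05870 mol/L

Ba(OH)2 + 2 HCl → BaCl2 + 2 H2O
n(HCl) = 0.01820 L × 0.1301 mol/L = 2.368 × 10^-3 mol
From the 1:2 mole ratio, n(Ba(OH)2) = 1/2 × 2.368 × 10^-3 = 1.184 × 10^-3 mol
[Ba(OH)2] = 1.184 × 10^-3 mol / 0.02017 L = 0.05870 mol/L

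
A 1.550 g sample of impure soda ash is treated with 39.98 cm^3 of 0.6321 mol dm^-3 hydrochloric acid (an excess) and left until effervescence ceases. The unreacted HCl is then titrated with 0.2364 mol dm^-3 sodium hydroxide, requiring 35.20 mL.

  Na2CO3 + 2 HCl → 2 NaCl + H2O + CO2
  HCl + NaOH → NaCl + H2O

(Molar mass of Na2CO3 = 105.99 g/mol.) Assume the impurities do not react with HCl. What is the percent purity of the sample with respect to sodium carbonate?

n(HCl) added = 0.03998 × 0.6321 = 0.02527 mol
n(NaOH) used in back-titration = 0.03520 × 0.2364 = 8.321 × 10^-3 mol
n(HCl) left over = 8.321 × 10^-3 mol (1:1 ratio)
n(HCl) consumed by analyte = 0.02527 − 8.321 × 10^-3 = 0.01695 mol
From the 1:2 ratio, n(Na2CO3) = 1/2 × 0.01695 = 8.475 × 10^-3 mol
mass of Na2CO3 = 8.475 × 10^-3 × 105.99 = 0.8983 g
% Na2CO3 = 0.8983 / 1.550 × 100 = 57.95 %

57.95 %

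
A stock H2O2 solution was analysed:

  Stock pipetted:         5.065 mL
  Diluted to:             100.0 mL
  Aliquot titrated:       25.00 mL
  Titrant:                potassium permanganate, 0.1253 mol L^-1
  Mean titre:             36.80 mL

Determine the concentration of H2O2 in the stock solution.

9.104 mol/L

2 MnO4^- + 5 H2O2 + 6 H^+ → 2 Mn^2+ + 5 O2 + 8 H2O
n(KMnO4) = 0.03680 × 0.1253 = 4.611 × 10^-3 mol
From the 5:2 ratio, n(H2O2) in the aliquot = 5/2 × 4.611 × 10^-3 = 0.01153 mol
[H2O2]_dilute = 0.01153 / 0.02500 = 0.4611 mol/L
Dilution factor = 100.0 / 5.065 = 19.74
[H2O2]_stock = 0.4611 × 19.74 = 9.104 mol/L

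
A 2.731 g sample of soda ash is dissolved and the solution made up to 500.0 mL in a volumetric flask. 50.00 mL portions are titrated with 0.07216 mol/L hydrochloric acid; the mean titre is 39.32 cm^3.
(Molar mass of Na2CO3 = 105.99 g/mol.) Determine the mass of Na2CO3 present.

Na2CO3 + 2 HCl → 2 NaCl + H2O + CO2
n(HCl) per titration = 0.03932 × 0.07216 = 2.837 × 10^-3 mol
From the 1:2 ratio, n(Na2CO3) in each aliquot = 1/2 × 2.837 × 10^-3 = 1.419 × 10^-3 mol
n(Na2CO3) in the whole flask = 1.419 × 10^-3 × 500.0/50.00 = 0.01419 mol
mass of Na2CO3 = 0.01419 × 105.99 = 1.504 g

1.504 g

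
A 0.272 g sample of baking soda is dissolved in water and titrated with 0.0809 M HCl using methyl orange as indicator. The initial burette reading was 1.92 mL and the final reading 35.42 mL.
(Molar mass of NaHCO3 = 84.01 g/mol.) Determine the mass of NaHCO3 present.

0.228 g

NaHCO3 + HCl → NaCl + H2O + CO2
n(HCl) = 0.0335 L × 0.0809 mol/L = 2.71 × 10^-3 mol
n(NaHCO3) = 2.71 × 10^-3 mol (1:1 ratio)
mass of NaHCO3 = 2.71 × 10^-3 × 84.01 g/mol = 0.228 g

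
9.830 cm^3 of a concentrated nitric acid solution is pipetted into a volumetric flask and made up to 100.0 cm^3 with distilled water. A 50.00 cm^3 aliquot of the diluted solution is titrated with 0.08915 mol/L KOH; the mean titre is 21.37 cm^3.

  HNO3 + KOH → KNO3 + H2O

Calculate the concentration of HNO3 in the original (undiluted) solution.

n(KOH) = 0.02137 × 0.08915 = 1.905 × 10^-3 mol
n(HNO3) in the aliquot = 1.905 × 10^-3 mol (1:1 ratio)
[HNO3]_dilute = 1.905 × 10^-3 / 0.05000 = 0.03810 mol/L
Dilution factor = 100.0 / 9.830 = 10.17
[HNO3]_stock = 0.03810 × 10.17 = 0.3876 mol/L

0.3876 mol/L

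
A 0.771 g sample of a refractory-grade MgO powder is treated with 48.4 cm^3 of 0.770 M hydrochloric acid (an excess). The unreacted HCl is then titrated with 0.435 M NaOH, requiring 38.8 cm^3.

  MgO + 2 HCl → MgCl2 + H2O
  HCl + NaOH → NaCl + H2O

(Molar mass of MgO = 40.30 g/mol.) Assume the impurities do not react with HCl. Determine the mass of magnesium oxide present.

0.411 g

n(HCl) added = 0.0484 × 0.770 = 0.0373 mol
n(NaOH) used in back-titration = 0.0388 × 0.435 = 0.0169 mol
n(HCl) left over = 0.0169 mol (1:1 ratio)
n(HCl) consumed by analyte = 0.0373 − 0.0169 = 0.0204 mol
From the 1:2 ratio, n(MgO) = 1/2 × 0.0204 = 0.0102 mol
mass of MgO = 0.0102 × 40.30 = 0.411 g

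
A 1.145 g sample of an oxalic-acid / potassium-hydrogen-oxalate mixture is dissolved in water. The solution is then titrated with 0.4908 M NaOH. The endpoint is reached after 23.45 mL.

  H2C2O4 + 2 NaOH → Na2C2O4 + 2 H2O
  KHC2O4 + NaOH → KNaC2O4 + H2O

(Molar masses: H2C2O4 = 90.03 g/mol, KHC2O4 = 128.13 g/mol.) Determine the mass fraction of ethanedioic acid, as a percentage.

15.59 %

n(NaOH) = 0.02345 × 0.4908 = 0.01151 mol
Let x = n(H2C2O4), y = n(KHC2O4).
Titrant: 2x + 1y = 0.01151;  mass: 90.03x + 128.13y = 1.145
Solving, x = 1.983 × 10^-3 mol, y = 7.543 × 10^-3 mol
mass of H2C2O4 = 1.983 × 10^-3 × 90.03 = 0.1786 g
% H2C2O4 = 0.1786 / 1.145 × 100 = 15.59 %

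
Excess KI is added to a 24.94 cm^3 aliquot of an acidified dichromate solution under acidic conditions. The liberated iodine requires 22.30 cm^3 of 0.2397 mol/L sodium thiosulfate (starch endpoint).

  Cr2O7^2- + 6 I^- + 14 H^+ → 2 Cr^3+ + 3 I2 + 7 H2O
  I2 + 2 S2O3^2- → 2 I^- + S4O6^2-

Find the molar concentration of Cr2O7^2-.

n(S2O3^2-) = 0.02230 × 0.2397 = 5.345 × 10^-3 mol
n(I2) = n(S2O3^2-)/2 = 2.673 × 10^-3 mol
From the 1:3 ratio, n(Cr2O7^2-) in the aliquot = 1/3 × 2.673 × 10^-3 = 8.909 × 10^-4 mol
[Cr2O7^2-] = 8.909 × 10^-4 / 0.02494 = 0.03572 mol/L

0.03572 mol/L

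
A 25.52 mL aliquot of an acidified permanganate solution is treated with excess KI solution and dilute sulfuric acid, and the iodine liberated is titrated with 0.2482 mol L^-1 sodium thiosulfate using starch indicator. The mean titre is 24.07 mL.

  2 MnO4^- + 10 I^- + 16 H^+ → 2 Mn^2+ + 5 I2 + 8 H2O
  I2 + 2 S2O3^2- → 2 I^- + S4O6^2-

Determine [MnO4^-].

0.04682 mol/L

n(S2O3^2-) = 0.02407 × 0.2482 = 5.974 × 10^-3 mol
n(I2) = n(S2O3^2-)/2 = 2.987 × 10^-3 mol
From the 2:5 ratio, n(MnO4^-) in the aliquot = 2/5 × 2.987 × 10^-3 = 1.195 × 10^-3 mol
[MnO4^-] = 1.195 × 10^-3 / 0.02552 = 0.04682 mol/L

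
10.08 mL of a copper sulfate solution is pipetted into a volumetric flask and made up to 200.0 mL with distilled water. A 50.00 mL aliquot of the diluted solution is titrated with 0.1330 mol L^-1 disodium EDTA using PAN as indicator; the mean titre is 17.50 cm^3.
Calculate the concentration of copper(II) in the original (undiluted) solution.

Cu^2+ + EDTA^4- → [Cu(EDTA)]^2-
n(EDTA) = 0.01750 × 0.1330 = 2.328 × 10^-3 mol
n(Cu2+) in the aliquot = 2.328 × 10^-3 mol (1:1 ratio)
[Cu2+]_dilute = 2.328 × 10^-3 / 0.05000 = 0.04655 mol/L
Dilution factor = 200.0 / 10.08 = 19.84
[Cu2+]_stock = 0.04655 × 19.84 = 0.9236 mol/L

0.9236 mol/L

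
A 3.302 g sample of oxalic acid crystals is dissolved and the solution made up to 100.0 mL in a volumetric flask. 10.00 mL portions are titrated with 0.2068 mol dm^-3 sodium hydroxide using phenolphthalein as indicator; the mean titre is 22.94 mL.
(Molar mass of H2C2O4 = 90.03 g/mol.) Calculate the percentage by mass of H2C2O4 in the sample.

64.67 %

H2C2O4 + 2 NaOH → Na2C2O4 + 2 H2O
n(NaOH) per titration = 0.02294 × 0.2068 = 4.744 × 10^-3 mol
From the 1:2 ratio, n(H2C2O4) in each aliquot = 1/2 × 4.744 × 10^-3 = 2.372 × 10^-3 mol
n(H2C2O4) in the whole flask = 2.372 × 10^-3 × 100.0/10.00 = 0.02372 mol
mass of H2C2O4 = 0.02372 × 90.03 = 2.136 g
% H2C2O4 = 2.136 / 3.302 × 100 = 64.67 %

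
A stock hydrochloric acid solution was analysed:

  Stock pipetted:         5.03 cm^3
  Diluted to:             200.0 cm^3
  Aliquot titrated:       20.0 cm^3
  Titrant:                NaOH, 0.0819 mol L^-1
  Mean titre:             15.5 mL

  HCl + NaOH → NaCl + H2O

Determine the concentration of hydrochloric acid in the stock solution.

n(NaOH) = 0.0155 × 0.0819 = 1.27 × 10^-3 mol
n(HCl) in the aliquot = 1.27 × 10^-3 mol (1:1 ratio)
[HCl]_dilute = 1.27 × 10^-3 / 0.0200 = 0.0635 mol/L
Dilution factor = 200.0 / 5.03 = 39.76
[HCl]_stock = 0.0635 × 39.76 = 2.52 mol/L

2.52 mol/L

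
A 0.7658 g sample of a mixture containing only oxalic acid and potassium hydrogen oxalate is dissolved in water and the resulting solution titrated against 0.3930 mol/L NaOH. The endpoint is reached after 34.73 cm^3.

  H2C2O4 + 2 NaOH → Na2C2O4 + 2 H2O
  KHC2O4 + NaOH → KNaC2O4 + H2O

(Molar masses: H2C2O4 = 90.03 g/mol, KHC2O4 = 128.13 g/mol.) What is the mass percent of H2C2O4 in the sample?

n(NaOH) = 0.03473 × 0.3930 = 0.01365 mol
Let x = n(H2C2O4), y = n(KHC2O4).
Titrant: 2x + 1y = 0.01365;  mass: 90.03x + 128.13y = 0.7658
Solving, x = 5.914 × 10^-3 mol, y = 1.822 × 10^-3 mol
mass of H2C2O4 = 5.914 × 10^-3 × 90.03 = 0.5324 g
% H2C2O4 = 0.5324 / 0.7658 × 100 = 69.52 %

69.52 %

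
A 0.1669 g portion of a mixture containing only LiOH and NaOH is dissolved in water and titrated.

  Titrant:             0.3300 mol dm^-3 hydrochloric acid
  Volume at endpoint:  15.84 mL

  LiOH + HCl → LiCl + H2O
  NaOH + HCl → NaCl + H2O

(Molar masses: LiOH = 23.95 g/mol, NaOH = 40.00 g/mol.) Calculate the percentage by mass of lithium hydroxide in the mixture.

n(HCl) = 0.01584 × 0.3300 = 5.227 × 10^-3 mol
Let x = n(LiOH), y = n(NaOH).
Titrant: 1x + 1y = 5.227 × 10^-3;  mass: 23.95x + 40.00y = 0.1669
Solving, x = 2.629 × 10^-3 mol, y = 2.599 × 10^-3 mol
mass of LiOH = 2.629 × 10^-3 × 23.95 = 0.06295 g
% LiOH = 0.06295 / 0.1669 × 100 = 37.72 %

37.72 %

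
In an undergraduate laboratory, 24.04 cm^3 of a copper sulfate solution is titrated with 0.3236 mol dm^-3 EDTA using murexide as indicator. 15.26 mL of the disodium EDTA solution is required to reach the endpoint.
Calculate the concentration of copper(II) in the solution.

0.2054 mol/L

Cu^2+ + EDTA^4- → [Cu(EDTA)]^2-
n(EDTA) = 0.01526 L × 0.3236 mol/L = 4.938 × 10^-3 mol
n(Cu2+) = 4.938 × 10^-3 mol (1:1 mole ratio)
[Cu2+] = 4.938 × 10^-3 mol / 0.02404 L = 0.2054 mol/L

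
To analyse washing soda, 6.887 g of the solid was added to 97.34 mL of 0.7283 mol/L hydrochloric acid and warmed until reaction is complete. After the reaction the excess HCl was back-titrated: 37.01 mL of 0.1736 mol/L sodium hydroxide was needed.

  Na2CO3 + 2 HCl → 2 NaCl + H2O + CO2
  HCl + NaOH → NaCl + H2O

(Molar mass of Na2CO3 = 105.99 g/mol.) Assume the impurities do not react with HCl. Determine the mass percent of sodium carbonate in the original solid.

n(HCl) added = 0.09734 × 0.7283 = 0.07089 mol
n(NaOH) used in back-titration = 0.03701 × 0.1736 = 6.425 × 10^-3 mol
n(HCl) left over = 6.425 × 10^-3 mol (1:1 ratio)
n(HCl) consumed by analyte = 0.07089 − 6.425 × 10^-3 = 0.06447 mol
From the 1:2 ratio, n(Na2CO3) = 1/2 × 0.06447 = 0.03223 mol
mass of Na2CO3 = 0.03223 × 105.99 = 3.416 g
% Na2CO3 = 3.416 / 6.887 × 100 = 49.61 %

49.61 %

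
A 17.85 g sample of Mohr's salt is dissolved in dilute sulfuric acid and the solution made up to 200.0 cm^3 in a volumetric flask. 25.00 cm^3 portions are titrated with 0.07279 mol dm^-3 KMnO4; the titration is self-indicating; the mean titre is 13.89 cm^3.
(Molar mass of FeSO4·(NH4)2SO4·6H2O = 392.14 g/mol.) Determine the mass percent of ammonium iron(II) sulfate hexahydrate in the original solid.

88.85 %

MnO4^- + 5 Fe^2+ + 8 H^+ → Mn^2+ + 5 Fe^3+ + 4 H2O
n(KMnO4) per titration = 0.01389 × 0.07279 = 1.011 × 10^-3 mol
From the 5:1 ratio, n(FeSO4·(NH4)2SO4·6H2O) in each aliquot = 5/1 × 1.011 × 10^-3 = 5.055 × 10^-3 mol
n(FeSO4·(NH4)2SO4·6H2O) in the whole flask = 5.055 × 10^-3 × 200.0/25.00 = 0.04044 mol
mass of FeSO4·(NH4)2SO4·6H2O = 0.04044 × 392.14 = 15.86 g
% FeSO4·(NH4)2SO4·6H2O = 15.86 / 17.85 × 100 = 88.85 %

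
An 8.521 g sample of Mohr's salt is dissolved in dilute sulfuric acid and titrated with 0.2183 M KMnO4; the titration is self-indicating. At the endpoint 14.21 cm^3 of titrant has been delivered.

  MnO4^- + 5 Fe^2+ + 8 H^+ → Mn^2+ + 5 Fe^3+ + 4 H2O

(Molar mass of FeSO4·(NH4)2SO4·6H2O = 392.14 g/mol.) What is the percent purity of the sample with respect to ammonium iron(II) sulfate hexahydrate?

71.38 %

n(KMnO4) = 0.01421 L × 0.2183 mol/L = 3.102 × 10^-3 mol
From the 5:1 ratio, n(FeSO4·(NH4)2SO4·6H2O) = 5/1 × 3.102 × 10^-3 = 0.01551 mol
mass of FeSO4·(NH4)2SO4·6H2O = 0.01551 × 392.14 g/mol = 6.082 g
% FeSO4·(NH4)2SO4·6H2O = 6.082 / 8.521 × 100 = 71.38 %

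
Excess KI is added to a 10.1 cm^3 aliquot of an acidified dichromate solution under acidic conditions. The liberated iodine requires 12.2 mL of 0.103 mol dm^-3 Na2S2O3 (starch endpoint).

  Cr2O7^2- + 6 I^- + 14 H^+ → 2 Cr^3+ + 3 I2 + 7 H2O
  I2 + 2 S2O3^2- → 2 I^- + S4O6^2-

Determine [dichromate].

n(S2O3^2-) = 0.0122 × 0.103 = 1.26 × 10^-3 mol
n(I2) = n(S2O3^2-)/2 = 6.28 × 10^-4 mol
From the 1:3 ratio, n(Cr2O7^2-) in the aliquot = 1/3 × 6.28 × 10^-4 = 2.09 × 10^-4 mol
[Cr2O7^2-] = 2.09 × 10^-4 / 0.0101 = 0.0207 mol/L

0.0207 mol/L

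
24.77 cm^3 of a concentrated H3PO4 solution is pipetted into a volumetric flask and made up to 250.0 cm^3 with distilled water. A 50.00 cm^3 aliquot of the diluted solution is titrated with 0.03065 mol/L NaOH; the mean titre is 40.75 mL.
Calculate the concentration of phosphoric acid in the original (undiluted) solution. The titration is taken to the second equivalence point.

H3PO4 + 2 NaOH → Na2HPO4 + 2 H2O
n(NaOH) = 0.04075 × 0.03065 = 1.249 × 10^-3 mol
From the 1:2 ratio, n(H3PO4) in the aliquot = 1/2 × 1.249 × 10^-3 = 6.245 × 10^-4 mol
[H3PO4]_dilute = 6.245 × 10^-4 / 0.05000 = 0.01249 mol/L
Dilution factor = 250.0 / 24.77 = 10.09
[H3PO4]_stock = 0.01249 × 10.09 = 0.1261 mol/L

0.1261 mol/L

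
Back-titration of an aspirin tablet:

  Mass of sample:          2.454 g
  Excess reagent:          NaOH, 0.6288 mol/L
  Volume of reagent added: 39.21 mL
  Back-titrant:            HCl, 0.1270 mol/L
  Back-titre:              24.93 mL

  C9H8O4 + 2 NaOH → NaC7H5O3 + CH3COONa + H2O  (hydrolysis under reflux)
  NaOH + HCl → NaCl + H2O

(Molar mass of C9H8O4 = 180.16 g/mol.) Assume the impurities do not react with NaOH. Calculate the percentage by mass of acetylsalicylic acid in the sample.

78.88 %

n(NaOH) added = 0.03921 × 0.6288 = 0.02466 mol
n(HCl) used in back-titration = 0.02493 × 0.1270 = 3.166 × 10^-3 mol
n(NaOH) left over = 3.166 × 10^-3 mol (1:1 ratio)
n(NaOH) consumed by analyte = 0.02466 − 3.166 × 10^-3 = 0.02149 mol
From the 1:2 ratio, n(C9H8O4) = 1/2 × 0.02149 = 0.01074 mol
mass of C9H8O4 = 0.01074 × 180.16 = 1.936 g
% C9H8O4 = 1.936 / 2.454 × 100 = 78.88 %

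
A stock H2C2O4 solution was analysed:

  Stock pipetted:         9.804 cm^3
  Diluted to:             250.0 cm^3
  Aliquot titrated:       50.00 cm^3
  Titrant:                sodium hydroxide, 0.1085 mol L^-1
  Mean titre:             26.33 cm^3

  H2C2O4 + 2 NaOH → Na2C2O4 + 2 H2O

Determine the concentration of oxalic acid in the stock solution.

n(NaOH) = 0.02633 × 0.1085 = 2.857 × 10^-3 mol
From the 1:2 ratio, n(H2C2O4) in the aliquot = 1/2 × 2.857 × 10^-3 = 1.428 × 10^-3 mol
[H2C2O4]_dilute = 1.428 × 10^-3 / 0.05000 = 0.02857 mol/L
Dilution factor = 250.0 / 9.804 = 25.50
[H2C2O4]_stock = 0.02857 × 25.50 = 0.7285 mol/L

0.7285 mol/L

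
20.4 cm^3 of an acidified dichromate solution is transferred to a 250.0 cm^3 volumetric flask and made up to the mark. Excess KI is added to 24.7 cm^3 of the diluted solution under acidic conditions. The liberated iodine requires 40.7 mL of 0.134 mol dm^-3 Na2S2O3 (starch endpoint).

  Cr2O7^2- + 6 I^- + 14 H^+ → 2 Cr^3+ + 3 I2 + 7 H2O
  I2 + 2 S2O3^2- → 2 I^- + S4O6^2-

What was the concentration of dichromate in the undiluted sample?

n(S2O3^2-) = 0.0407 × 0.134 = 5.45 × 10^-3 mol
n(I2) = n(S2O3^2-)/2 = 2.73 × 10^-3 mol
From the 1:3 ratio, n(Cr2O7^2-) in the aliquot = 1/3 × 2.73 × 10^-3 = 9.09 × 10^-4 mol
[Cr2O7^2-]_dilute = 9.09 × 10^-4 / 0.0247 = 0.0368 mol/L
[Cr2O7^2-]_original = 0.0368 × 250.0/20.4 = 0.451 mol/L

0.451 mol/L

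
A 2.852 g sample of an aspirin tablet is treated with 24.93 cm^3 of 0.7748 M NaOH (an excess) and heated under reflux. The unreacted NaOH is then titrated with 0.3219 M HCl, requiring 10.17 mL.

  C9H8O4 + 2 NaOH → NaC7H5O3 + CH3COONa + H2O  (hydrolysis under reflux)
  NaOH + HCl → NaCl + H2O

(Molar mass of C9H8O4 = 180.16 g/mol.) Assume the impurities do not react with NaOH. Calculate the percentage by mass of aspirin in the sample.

n(NaOH) added = 0.02493 × 0.7748 = 0.01932 mol
n(HCl) used in back-titration = 0.01017 × 0.3219 = 3.274 × 10^-3 mol
n(NaOH) left over = 3.274 × 10^-3 mol (1:1 ratio)
n(NaOH) consumed by analyte = 0.01932 − 3.274 × 10^-3 = 0.01604 mol
From the 1:2 ratio, n(C9H8O4) = 1/2 × 0.01604 = 8.021 × 10^-3 mol
mass of C9H8O4 = 8.021 × 10^-3 × 180.16 = 1.445 g
% C9H8O4 = 1.445 / 2.852 × 100 = 50.67 %

50.67 %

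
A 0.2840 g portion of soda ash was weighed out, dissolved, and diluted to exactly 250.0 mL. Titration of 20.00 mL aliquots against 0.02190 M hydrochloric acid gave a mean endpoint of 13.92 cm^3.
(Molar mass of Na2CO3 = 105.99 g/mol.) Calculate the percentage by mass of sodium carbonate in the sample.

71.11 %

Na2CO3 + 2 HCl → 2 NaCl + H2O + CO2
n(HCl) per titration = 0.01392 × 0.02190 = 3.048 × 10^-4 mol
From the 1:2 ratio, n(Na2CO3) in each aliquot = 1/2 × 3.048 × 10^-4 = 1.524 × 10^-4 mol
n(Na2CO3) in the whole flask = 1.524 × 10^-4 × 250.0/20.00 = 1.905 × 10^-3 mol
mass of Na2CO3 = 1.905 × 10^-3 × 105.99 = 0.2019 g
% Na2CO3 = 0.2019 / 0.2840 × 100 = 71.11 %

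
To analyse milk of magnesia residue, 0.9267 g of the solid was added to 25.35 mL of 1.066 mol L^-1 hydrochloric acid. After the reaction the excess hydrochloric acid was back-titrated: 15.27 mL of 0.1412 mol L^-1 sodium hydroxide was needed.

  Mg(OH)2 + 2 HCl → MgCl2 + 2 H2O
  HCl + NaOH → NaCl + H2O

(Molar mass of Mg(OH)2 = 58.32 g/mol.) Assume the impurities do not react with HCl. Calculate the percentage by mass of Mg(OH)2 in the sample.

78.25 %

n(HCl) added = 0.02535 × 1.066 = 0.02702 mol
n(NaOH) used in back-titration = 0.01527 × 0.1412 = 2.156 × 10^-3 mol
n(HCl) left over = 2.156 × 10^-3 mol (1:1 ratio)
n(HCl) consumed by analyte = 0.02702 − 2.156 × 10^-3 = 0.02487 mol
From the 1:2 ratio, n(Mg(OH)2) = 1/2 × 0.02487 = 0.01243 mol
mass of Mg(OH)2 = 0.01243 × 58.32 = 0.7251 g
% Mg(OH)2 = 0.7251 / 0.9267 × 100 = 78.25 %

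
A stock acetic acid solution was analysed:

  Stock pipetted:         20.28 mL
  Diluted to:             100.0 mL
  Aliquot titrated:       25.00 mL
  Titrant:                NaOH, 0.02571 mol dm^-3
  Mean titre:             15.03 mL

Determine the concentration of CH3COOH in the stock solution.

CH3COOH + NaOH → CH3COONa + H2O
n(NaOH) = 0.01503 × 0.02571 = 3.864 × 10^-4 mol
n(CH3COOH) in the aliquot = 3.864 × 10^-4 mol (1:1 ratio)
[CH3COOH]_dilute = 3.864 × 10^-4 / 0.02500 = 0.01546 mol/L
Dilution factor = 100.0 / 20.28 = 4.931
[CH3COOH]_stock = 0.01546 × 4.931 = 0.07622 mol/L

0.07622 mol/L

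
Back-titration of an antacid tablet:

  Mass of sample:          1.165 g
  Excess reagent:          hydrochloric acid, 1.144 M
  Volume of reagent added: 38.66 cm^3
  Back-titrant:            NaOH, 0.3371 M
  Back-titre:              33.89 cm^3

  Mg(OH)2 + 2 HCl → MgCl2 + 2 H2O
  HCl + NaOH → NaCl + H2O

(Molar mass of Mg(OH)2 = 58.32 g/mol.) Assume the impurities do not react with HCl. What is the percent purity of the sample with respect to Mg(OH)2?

n(HCl) added = 0.03866 × 1.144 = 0.04423 mol
n(NaOH) used in back-titration = 0.03389 × 0.3371 = 0.01142 mol
n(HCl) left over = 0.01142 mol (1:1 ratio)
n(HCl) consumed by analyte = 0.04423 − 0.01142 = 0.03280 mol
From the 1:2 ratio, n(Mg(OH)2) = 1/2 × 0.03280 = 0.01640 mol
mass of Mg(OH)2 = 0.01640 × 58.32 = 0.9565 g
% Mg(OH)2 = 0.9565 / 1.165 × 100 = 82.11 %

82.11 %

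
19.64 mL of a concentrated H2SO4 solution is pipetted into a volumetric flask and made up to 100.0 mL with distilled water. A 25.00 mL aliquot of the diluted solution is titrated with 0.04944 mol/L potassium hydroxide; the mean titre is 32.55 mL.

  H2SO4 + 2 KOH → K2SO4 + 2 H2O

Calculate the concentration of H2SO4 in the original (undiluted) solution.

0.1639 mol/L

n(KOH) = 0.03255 × 0.04944 = 1.609 × 10^-3 mol
From the 1:2 ratio, n(H2SO4) in the aliquot = 1/2 × 1.609 × 10^-3 = 8.046 × 10^-4 mol
[H2SO4]_dilute = 8.046 × 10^-4 / 0.02500 = 0.03219 mol/L
Dilution factor = 100.0 / 19.64 = 5.092
[H2SO4]_stock = 0.03219 × 5.092 = 0.1639 mol/L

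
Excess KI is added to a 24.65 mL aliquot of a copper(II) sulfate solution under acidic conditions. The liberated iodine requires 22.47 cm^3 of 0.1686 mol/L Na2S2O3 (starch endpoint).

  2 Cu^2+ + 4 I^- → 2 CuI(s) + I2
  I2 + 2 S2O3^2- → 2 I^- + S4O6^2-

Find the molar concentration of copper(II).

n(S2O3^2-) = 0.02247 × 0.1686 = 3.788 × 10^-3 mol
n(I2) = n(S2O3^2-)/2 = 1.894 × 10^-3 mol
From the 2:1 ratio, n(Cu2+) in the aliquot = 2/1 × 1.894 × 10^-3 = 3.788 × 10^-3 mol
[Cu2+] = 3.788 × 10^-3 / 0.02465 = 0.1537 mol/L

0.1537 mol/L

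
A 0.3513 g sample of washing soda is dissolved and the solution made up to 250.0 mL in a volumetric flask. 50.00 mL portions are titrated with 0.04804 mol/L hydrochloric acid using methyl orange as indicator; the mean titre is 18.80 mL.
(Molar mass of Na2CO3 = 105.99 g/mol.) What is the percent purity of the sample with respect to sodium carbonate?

Na2CO3 + 2 HCl → 2 NaCl + H2O + CO2
n(HCl) per titration = 0.01880 × 0.04804 = 9.032 × 10^-4 mol
From the 1:2 ratio, n(Na2CO3) in each aliquot = 1/2 × 9.032 × 10^-4 = 4.516 × 10^-4 mol
n(Na2CO3) in the whole flask = 4.516 × 10^-4 × 250.0/50.00 = 2.258 × 10^-3 mol
mass of Na2CO3 = 2.258 × 10^-3 × 105.99 = 0.2393 g
% Na2CO3 = 0.2393 / 0.3513 × 100 = 68.12 %

68.12 %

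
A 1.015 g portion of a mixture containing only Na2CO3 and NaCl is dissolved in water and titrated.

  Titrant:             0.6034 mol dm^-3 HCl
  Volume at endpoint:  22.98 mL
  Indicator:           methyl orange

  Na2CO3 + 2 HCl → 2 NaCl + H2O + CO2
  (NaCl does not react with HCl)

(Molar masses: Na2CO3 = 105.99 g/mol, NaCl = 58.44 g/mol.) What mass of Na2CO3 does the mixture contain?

n(HCl) = 0.02298 × 0.6034 = 0.01387 mol
Let x = n(Na2CO3), y = n(NaCl).
Titrant: 2x = 0.01387;  mass: 105.99x + 58.44y = 1.015
Solving, x = 6.933 × 10^-3 mol, y = 4.794 × 10^-3 mol
mass of Na2CO3 = 6.933 × 10^-3 × 105.99 = 0.7348 g

0.7348 g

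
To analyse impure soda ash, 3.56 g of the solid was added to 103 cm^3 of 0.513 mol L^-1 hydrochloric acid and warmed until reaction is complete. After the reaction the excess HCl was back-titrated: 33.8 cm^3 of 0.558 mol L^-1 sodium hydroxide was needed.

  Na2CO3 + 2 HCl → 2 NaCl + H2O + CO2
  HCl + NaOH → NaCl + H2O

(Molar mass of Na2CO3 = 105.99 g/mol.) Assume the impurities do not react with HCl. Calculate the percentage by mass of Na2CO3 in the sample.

50.6 %

n(HCl) added = 0.103 × 0.513 = 0.0528 mol
n(NaOH) used in back-titration = 0.0338 × 0.558 = 0.0189 mol
n(HCl) left over = 0.0189 mol (1:1 ratio)
n(HCl) consumed by analyte = 0.0528 − 0.0189 = 0.0340 mol
From the 1:2 ratio, n(Na2CO3) = 1/2 × 0.0340 = 0.0170 mol
mass of Na2CO3 = 0.0170 × 105.99 = 1.80 g
% Na2CO3 = 1.80 / 3.56 × 100 = 50.6 %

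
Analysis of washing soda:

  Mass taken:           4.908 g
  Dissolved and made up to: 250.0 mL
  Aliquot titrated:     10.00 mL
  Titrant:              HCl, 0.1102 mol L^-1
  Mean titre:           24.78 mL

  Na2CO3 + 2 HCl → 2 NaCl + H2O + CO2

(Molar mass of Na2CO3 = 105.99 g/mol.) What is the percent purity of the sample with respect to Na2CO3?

n(HCl) per titration = 0.02478 × 0.1102 = 2.731 × 10^-3 mol
From the 1:2 ratio, n(Na2CO3) in each aliquot = 1/2 × 2.731 × 10^-3 = 1.365 × 10^-3 mol
n(Na2CO3) in the whole flask = 1.365 × 10^-3 × 250.0/10.00 = 0.03413 mol
mass of Na2CO3 = 0.03413 × 105.99 = 3.618 g
% Na2CO3 = 3.618 / 4.908 × 100 = 73.71 %

73.71 %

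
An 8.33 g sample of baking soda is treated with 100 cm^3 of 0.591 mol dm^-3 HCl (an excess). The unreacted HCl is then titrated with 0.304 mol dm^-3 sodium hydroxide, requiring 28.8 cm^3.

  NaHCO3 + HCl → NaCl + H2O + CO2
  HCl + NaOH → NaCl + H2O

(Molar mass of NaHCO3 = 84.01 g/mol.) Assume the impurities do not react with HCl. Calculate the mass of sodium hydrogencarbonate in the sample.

4.23 g

n(HCl) added = 0.100 × 0.591 = 0.0591 mol
n(NaOH) used in back-titration = 0.0288 × 0.304 = 8.76 × 10^-3 mol
n(HCl) left over = 8.76 × 10^-3 mol (1:1 ratio)
n(HCl) consumed by analyte = 0.0591 − 8.76 × 10^-3 = 0.0503 mol
n(NaHCO3) = 0.0503 mol (1:1 ratio)
mass of NaHCO3 = 0.0503 × 84.01 = 4.23 g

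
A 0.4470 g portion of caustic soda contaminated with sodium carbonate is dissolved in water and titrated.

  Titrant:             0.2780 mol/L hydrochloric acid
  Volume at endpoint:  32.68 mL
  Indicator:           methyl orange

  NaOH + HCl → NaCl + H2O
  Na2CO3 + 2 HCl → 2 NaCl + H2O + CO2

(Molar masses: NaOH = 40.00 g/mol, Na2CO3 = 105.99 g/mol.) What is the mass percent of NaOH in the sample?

n(HCl) = 0.03268 × 0.2780 = 9.085 × 10^-3 mol
Let x = n(NaOH), y = n(Na2CO3).
Titrant: 1x + 2y = 9.085 × 10^-3;  mass: 40.00x + 105.99y = 0.4470
Solving, x = 2.652 × 10^-3 mol, y = 3.217 × 10^-3 mol
mass of NaOH = 2.652 × 10^-3 × 40.00 = 0.1061 g
% NaOH = 0.1061 / 0.4470 × 100 = 23.73 %

23.73 %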